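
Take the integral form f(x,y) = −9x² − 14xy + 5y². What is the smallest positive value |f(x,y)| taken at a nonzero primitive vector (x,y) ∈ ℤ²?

descent: ρ → (5,14,-9)  [lands on river]
river: ρ → (-9,4,10)
river: ρ → (10,16,-3)
river: ρ → (-3,14,15)
river: ρ → (15,16,-2)
river: ρ → (-2,16,15)
river: ρ → (15,14,-3)
river: ρ → (-3,16,10)
river: ρ → (10,4,-9)
river: ρ → (-9,14,5)
river: ρ → (5,16,-6)
river: ρ → (-6,8,13)
river: ρ → (13,18,-1)
river: ρ → (-1,18,13)
river: ρ → (13,8,-6)
river: ρ → (-6,16,5)
closes: descent 1, river 16
min |a| on river = 1

1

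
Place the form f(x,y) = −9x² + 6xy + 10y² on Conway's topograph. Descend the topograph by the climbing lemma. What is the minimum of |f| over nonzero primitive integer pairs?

river: ρ → (10,14,-5)
river: ρ → (-5,16,7)
river: ρ → (7,12,-9)
river: ρ → (-9,6,10)
closes: descent 0, river 4
min |a| on river = 5

5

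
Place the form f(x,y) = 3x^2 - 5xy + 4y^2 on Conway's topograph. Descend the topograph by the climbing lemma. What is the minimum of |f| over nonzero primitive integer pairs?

translate: b→1 (≡-5 mod 6), so (3,-5,4)→(3,1,2)
flip: (3,1,2)→(2,-1,3)
reduced (well bottom): (2,-1,3) with a≤c, −a<b≤a
well minimum = a = 2

2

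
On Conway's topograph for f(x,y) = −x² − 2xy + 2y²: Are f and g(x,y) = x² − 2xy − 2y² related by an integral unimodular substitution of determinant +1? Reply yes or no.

D₁ = 12, D₂ = 12
river cycle of f (length 2): (2, 2, -1), (-1, 2, 2)
river cycle of g (length 2): (-2, 2, 1), (1, 2, -2)
cycles differ ⇒ inequivalent

no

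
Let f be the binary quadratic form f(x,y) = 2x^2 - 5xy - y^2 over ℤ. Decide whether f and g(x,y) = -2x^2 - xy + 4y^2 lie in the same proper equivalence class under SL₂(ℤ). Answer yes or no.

D₁ = 33, D₂ = 33
river cycle of f (length 4): (-1, 5, 2), (2, 3, -3), (-3, 3, 2), (2, 5, -1)
river cycle of g (length 4): (-2, 3, 3), (3, 3, -2), (-2, 5, 1), (1, 5, -2)
cycles differ ⇒ inequivalent

no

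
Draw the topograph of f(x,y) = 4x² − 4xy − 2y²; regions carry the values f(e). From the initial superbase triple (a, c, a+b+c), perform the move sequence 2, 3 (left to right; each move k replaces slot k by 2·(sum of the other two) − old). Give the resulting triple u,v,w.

start (4,-2,-2) = (f(1,0),f(0,1),f(1,1))
replace slot 2: 2·(4+(-2)) − (-2) = 6 → (4,6,-2)
replace slot 3: 2·(4+6) − (-2) = 22 → (4,6,22)

4,6,22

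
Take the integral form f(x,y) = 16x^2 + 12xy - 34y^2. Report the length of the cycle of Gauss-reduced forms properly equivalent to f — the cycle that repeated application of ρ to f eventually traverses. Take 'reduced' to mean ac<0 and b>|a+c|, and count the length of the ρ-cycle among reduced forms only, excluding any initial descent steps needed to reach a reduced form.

D = 2320, ⌊√D⌋ = 48
descent: ρ → (-34,-12,16)
descent: ρ → (16,44,-6)  [lands on river]
river: ρ → (-6,40,30)
river: ρ → (30,20,-16)
river: ρ → (-16,44,6)
river: ρ → (6,40,-30)
river: ρ → (-30,20,16)
ρ-cycle length = 6 (tail of 2 descent steps not counted)

6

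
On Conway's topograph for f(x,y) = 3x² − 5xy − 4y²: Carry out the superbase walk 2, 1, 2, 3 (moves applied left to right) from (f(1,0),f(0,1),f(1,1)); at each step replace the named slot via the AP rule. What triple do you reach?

start (3,-4,-6) = (f(1,0),f(0,1),f(1,1))
replace slot 2: 2·(3+(-6)) − (-4) = -2 → (3,-2,-6)
replace slot 1: 2·((-2)+(-6)) − 3 = -19 → (-19,-2,-6)
replace slot 2: 2·((-19)+(-6)) − (-2) = -48 → (-19,-48,-6)
replace slot 3: 2·((-19)+(-48)) − (-6) = -128 → (-19,-48,-128)

-19,-48,-128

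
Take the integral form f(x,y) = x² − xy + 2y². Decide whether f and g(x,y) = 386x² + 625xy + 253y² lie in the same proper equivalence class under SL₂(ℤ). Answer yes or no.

D₁ = -7, D₂ = -7
f: translate: b→1 (≡-1 mod 2), so (1,-1,2)→(1,1,2)
f: reduced (well bottom): (1,1,2) with a≤c, −a<b≤a
g: translate: b→-147 (≡625 mod 772), so (386,625,253)→(386,-147,14)
g: flip: (386,-147,14)→(14,147,386)
g: translate: b→7 (≡147 mod 28), so (14,147,386)→(14,7,1)
g: flip: (14,7,1)→(1,-7,14)
g: translate: b→1 (≡-7 mod 2), so (1,-7,14)→(1,1,2)
g: reduced (well bottom): (1,1,2) with a≤c, −a<b≤a
reduced forms (1, 1, 2) vs (1, 1, 2) ⇒ equivalent

yes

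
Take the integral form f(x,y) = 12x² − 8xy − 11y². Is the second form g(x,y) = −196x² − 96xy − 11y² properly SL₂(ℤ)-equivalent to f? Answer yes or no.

D₁ = 592, D₂ = 592
river cycle of f (length 6): (-11, 8, 12), (12, 16, -7), (-7, 12, 16), (16, 20, -3), (-3, 22, 9), (9, 14, -11)
river cycle of g (length 6): (-11, 8, 12), (12, 16, -7), (-7, 12, 16), (16, 20, -3), (-3, 22, 9), (9, 14, -11)
cycles coincide ⇒ equivalent

yes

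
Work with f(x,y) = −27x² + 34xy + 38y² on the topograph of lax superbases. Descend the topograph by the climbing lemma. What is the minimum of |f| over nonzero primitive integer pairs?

river: ρ → (38,42,-23)
river: ρ → (-23,50,30)
river: ρ → (30,70,-3)
river: ρ → (-3,68,53)
river: ρ → (53,38,-18)
river: ρ → (-18,70,5)
river: ρ → (5,70,-18)
river: ρ → (-18,38,53)
river: ρ → (53,68,-3)
river: ρ → (-3,70,30)
river: ρ → (30,50,-23)
river: ρ → (-23,42,38)
river: ρ → (38,34,-27)
river: ρ → (-27,20,45)
river: ρ → (45,70,-2)
river: ρ → (-2,70,45)
river: ρ → (45,20,-27)
river: ρ → (-27,34,38)
closes: descent 0, river 18
min |a| on river = 2

2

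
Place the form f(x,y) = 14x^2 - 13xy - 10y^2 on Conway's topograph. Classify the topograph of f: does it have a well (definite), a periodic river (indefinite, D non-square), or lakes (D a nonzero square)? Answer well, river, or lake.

D = b²−4ac = (-13)² − 4·14·(-10) = 729
D = 27² is a perfect square ⇒ form factors over ℤ ⇒ lakes

lake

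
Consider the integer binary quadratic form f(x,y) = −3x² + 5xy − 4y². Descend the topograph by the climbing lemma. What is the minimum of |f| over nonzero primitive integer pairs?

translate: b→1 (≡-5 mod 6), so (3,-5,4)→(3,1,2)
flip: (3,1,2)→(2,-1,3)
reduced (well bottom): (2,-1,3) with a≤c, −a<b≤a
well minimum |f| = |-2| = 2 (negative-definite)

2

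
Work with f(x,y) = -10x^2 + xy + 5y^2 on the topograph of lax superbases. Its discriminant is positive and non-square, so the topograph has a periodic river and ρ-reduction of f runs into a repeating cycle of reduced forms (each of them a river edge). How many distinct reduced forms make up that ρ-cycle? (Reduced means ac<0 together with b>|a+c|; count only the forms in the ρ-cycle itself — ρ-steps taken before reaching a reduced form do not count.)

D = 201, ⌊√D⌋ = 14
descent: ρ → (5,9,-6)  [lands on river]
river: ρ → (-6,3,8)
river: ρ → (8,13,-1)
river: ρ → (-1,13,8)
river: ρ → (8,3,-6)
river: ρ → (-6,9,5)
river: ρ → (5,11,-4)
river: ρ → (-4,13,2)
river: ρ → (2,11,-10)
river: ρ → (-10,9,3)
river: ρ → (3,9,-10)
river: ρ → (-10,11,2)
river: ρ → (2,13,-4)
river: ρ → (-4,11,5)
ρ-cycle length = 14 (tail of 1 descent step not counted)

14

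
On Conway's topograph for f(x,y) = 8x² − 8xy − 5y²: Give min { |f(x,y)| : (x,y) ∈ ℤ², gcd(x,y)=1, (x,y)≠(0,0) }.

descent: ρ → (-5,8,8)  [lands on river]
river: ρ → (8,8,-5)
river: ρ → (-5,12,4)
river: ρ → (4,12,-5)
closes: descent 1, river 4
min |a| on river = 4

4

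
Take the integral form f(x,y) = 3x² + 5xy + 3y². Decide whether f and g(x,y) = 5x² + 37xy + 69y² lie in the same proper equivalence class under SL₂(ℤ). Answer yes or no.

D₁ = -11, D₂ = -11
f: translate: b→-1 (≡5 mod 6), so (3,5,3)→(3,-1,1)
f: flip: (3,-1,1)→(1,1,3)
f: reduced (well bottom): (1,1,3) with a≤c, −a<b≤a
g: translate: b→-3 (≡37 mod 10), so (5,37,69)→(5,-3,1)
g: flip: (5,-3,1)→(1,3,5)
g: translate: b→1 (≡3 mod 2), so (1,3,5)→(1,1,3)
g: reduced (well bottom): (1,1,3) with a≤c, −a<b≤a
reduced forms (1, 1, 3) vs (1, 1, 3) ⇒ equivalent

yes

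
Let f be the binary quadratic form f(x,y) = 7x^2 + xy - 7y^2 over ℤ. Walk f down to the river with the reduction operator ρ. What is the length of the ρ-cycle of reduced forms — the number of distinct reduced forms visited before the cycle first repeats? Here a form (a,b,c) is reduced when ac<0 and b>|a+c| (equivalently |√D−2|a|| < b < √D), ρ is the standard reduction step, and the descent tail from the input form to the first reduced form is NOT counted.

D = 197, ⌊√D⌋ = 14
river: ρ → (-7,13,1)
river: ρ → (1,13,-7)
river: ρ → (-7,1,7)
river: ρ → (7,13,-1)
river: ρ → (-1,13,7)
river: ρ → (7,1,-7)
ρ-cycle length = 6 (tail of 0 descent steps not counted)

6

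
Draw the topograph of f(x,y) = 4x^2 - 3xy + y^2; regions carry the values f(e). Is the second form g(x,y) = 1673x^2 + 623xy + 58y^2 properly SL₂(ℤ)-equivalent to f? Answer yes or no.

D₁ = -7, D₂ = -7
f: flip: (4,-3,1)→(1,3,4)
f: translate: b→1 (≡3 mod 2), so (1,3,4)→(1,1,2)
f: reduced (well bottom): (1,1,2) with a≤c, −a<b≤a
g: flip: (1673,623,58)→(58,-623,1673)
g: translate: b→-43 (≡-623 mod 116), so (58,-623,1673)→(58,-43,8)
g: flip: (58,-43,8)→(8,43,58)
g: translate: b→-5 (≡43 mod 16), so (8,43,58)→(8,-5,1)
g: flip: (8,-5,1)→(1,5,8)
g: translate: b→1 (≡5 mod 2), so (1,5,8)→(1,1,2)
g: reduced (well bottom): (1,1,2) with a≤c, −a<b≤a
reduced forms (1, 1, 2) vs (1, 1, 2) ⇒ equivalent

yes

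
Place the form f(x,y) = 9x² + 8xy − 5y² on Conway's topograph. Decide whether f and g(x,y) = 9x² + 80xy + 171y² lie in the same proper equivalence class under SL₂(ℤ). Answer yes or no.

D₁ = 244, D₂ = 244
river cycle of f (length 22): (-5, 12, 5), (5, 8, -9), (-9, 10, 4), (4, 14, -3), (-3, 10, 12), (12, 14, -1), (-1, 14, 12), (12, 10, -3), (-3, 14, 4), (4, 10, -9), … (12 more)
river cycle of g (length 22): (9, 8, -5), (-5, 12, 5), (5, 8, -9), (-9, 10, 4), (4, 14, -3), (-3, 10, 12), (12, 14, -1), (-1, 14, 12), (12, 10, -3), (-3, 14, 4), … (12 more)
cycles coincide ⇒ equivalent

yes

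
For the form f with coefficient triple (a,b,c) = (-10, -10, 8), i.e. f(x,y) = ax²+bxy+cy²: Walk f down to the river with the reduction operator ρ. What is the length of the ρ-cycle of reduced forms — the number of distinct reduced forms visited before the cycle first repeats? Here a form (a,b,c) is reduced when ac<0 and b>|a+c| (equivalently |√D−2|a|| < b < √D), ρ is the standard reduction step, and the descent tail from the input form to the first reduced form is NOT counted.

D = 420, ⌊√D⌋ = 20
descent: ρ → (8,10,-10)  [lands on river]
river: ρ → (-10,10,8)
river: ρ → (8,6,-12)
river: ρ → (-12,18,2)
river: ρ → (2,18,-12)
river: ρ → (-12,6,8)
ρ-cycle length = 6 (tail of 1 descent step not counted)

6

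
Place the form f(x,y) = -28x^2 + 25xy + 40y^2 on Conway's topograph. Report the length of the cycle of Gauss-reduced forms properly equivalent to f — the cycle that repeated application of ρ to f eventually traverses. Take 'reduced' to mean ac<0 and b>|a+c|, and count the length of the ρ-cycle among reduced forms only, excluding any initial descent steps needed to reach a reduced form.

D = 5105, ⌊√D⌋ = 71
river: ρ → (40,55,-13)
river: ρ → (-13,49,52)
river: ρ → (52,55,-10)
river: ρ → (-10,65,22)
river: ρ → (22,67,-7)
river: ρ → (-7,59,58)
river: ρ → (58,57,-8)
river: ρ → (-8,71,2)
river: ρ → (2,69,-43)
river: ρ → (-43,17,28)
river: ρ → (28,39,-32)
river: ρ → (-32,25,35)
river: ρ → (35,45,-22)
river: ρ → (-22,43,37)
river: ρ → (37,31,-28)
river: ρ → (-28,25,40)
ρ-cycle length = 16 (tail of 0 descent steps not counted)

16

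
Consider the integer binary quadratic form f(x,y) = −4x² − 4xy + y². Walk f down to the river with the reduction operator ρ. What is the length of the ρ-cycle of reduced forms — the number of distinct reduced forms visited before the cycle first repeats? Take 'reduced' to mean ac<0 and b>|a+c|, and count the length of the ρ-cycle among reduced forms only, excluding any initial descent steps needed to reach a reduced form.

D = 32, ⌊√D⌋ = 5
descent: ρ → (1,4,-4)  [lands on river]
river: ρ → (-4,4,1)
ρ-cycle length = 2 (tail of 1 descent step not counted)

2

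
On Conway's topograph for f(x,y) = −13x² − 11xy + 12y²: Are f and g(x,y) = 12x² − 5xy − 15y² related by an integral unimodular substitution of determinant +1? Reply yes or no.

D₁ = 745, D₂ = 745
river cycle of f (length 18): (12, 11, -13), (-13, 15, 10), (10, 25, -3), (-3, 23, 18), (18, 13, -8), (-8, 19, 12), (12, 5, -15), (-15, 25, 2), (2, 27, -2), (-2, 25, 15), … (8 more)
river cycle of g (length 18): (-15, 5, 12), (12, 19, -8), (-8, 13, 18), (18, 23, -3), (-3, 25, 10), (10, 15, -13), (-13, 11, 12), (12, 13, -12), (-12, 11, 13), (13, 15, -10), … (8 more)
cycles differ ⇒ inequivalent

no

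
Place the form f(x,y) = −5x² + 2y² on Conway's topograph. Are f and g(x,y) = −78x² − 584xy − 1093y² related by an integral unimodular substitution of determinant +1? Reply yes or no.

D₁ = 40, D₂ = 40
river cycle of f (length 6): (2, 4, -3), (-3, 2, 3), (3, 4, -2), (-2, 4, 3), (3, 2, -3), (-3, 4, 2)
river cycle of g (length 6): (2, 4, -3), (-3, 2, 3), (3, 4, -2), (-2, 4, 3), (3, 2, -3), (-3, 4, 2)
cycles coincide ⇒ equivalent

yes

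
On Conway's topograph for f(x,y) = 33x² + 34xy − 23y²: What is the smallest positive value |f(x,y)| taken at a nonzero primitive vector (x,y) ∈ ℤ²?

river: ρ → (-23,58,9)
river: ρ → (9,50,-47)
river: ρ → (-47,44,12)
river: ρ → (12,52,-31)
river: ρ → (-31,10,33)
river: ρ → (33,56,-8)
river: ρ → (-8,56,33)
river: ρ → (33,10,-31)
river: ρ → (-31,52,12)
river: ρ → (12,44,-47)
river: ρ → (-47,50,9)
river: ρ → (9,58,-23)
river: ρ → (-23,34,33)
river: ρ → (33,32,-24)
river: ρ → (-24,64,1)
river: ρ → (1,64,-24)
river: ρ → (-24,32,33)
river: ρ → (33,34,-23)
closes: descent 0, river 18
min |a| on river = 1

1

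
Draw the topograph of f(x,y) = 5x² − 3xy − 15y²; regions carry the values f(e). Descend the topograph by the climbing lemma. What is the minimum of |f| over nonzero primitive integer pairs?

descent: ρ → (-15,3,5)
descent: ρ → (5,17,-1)  [lands on river]
river: ρ → (-1,17,5)
river: ρ → (5,13,-7)
river: ρ → (-7,15,3)
river: ρ → (3,15,-7)
river: ρ → (-7,13,5)
closes: descent 2, river 6
min |a| on river = 1

1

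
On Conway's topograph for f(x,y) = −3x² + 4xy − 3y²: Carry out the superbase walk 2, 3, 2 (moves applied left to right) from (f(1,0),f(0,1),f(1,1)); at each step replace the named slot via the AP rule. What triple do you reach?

start (-3,-3,-2) = (f(1,0),f(0,1),f(1,1))
replace slot 2: 2·((-3)+(-2)) − (-3) = -7 → (-3,-7,-2)
replace slot 3: 2·((-3)+(-7)) − (-2) = -18 → (-3,-7,-18)
replace slot 2: 2·((-3)+(-18)) − (-7) = -35 → (-3,-35,-18)

-3,-35,-18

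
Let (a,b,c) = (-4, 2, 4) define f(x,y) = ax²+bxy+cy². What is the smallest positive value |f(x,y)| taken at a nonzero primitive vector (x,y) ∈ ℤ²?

river: ρ → (4,6,-2)
river: ρ → (-2,6,4)
river: ρ → (4,2,-4)
river: ρ → (-4,6,2)
river: ρ → (2,6,-4)
river: ρ → (-4,2,4)
closes: descent 0, river 6
min |a| on river = 2

2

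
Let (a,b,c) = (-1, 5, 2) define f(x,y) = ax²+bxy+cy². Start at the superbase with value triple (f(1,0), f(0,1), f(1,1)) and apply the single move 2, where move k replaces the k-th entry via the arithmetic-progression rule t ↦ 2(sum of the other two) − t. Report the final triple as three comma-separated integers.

start (-1,2,6) = (f(1,0),f(0,1),f(1,1))
replace slot 2: 2·((-1)+6) − 2 = 8 → (-1,8,6)

-1,8,6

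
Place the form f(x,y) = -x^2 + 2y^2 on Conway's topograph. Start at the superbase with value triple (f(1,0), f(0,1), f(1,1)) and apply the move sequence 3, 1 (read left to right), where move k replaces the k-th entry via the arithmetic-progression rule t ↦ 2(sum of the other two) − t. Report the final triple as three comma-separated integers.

start (-1,2,1) = (f(1,0),f(0,1),f(1,1))
replace slot 3: 2·((-1)+2) − 1 = 1 → (-1,2,1)
replace slot 1: 2·(2+1) − (-1) = 7 → (7,2,1)

7,2,1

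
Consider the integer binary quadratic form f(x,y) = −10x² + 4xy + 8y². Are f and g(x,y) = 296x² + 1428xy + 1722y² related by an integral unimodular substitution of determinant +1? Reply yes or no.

D₁ = 336, D₂ = 336
river cycle of f (length 6): (8, 12, -6), (-6, 12, 8), (8, 4, -10), (-10, 16, 2), (2, 16, -10), (-10, 4, 8)
river cycle of g (length 6): (8, 12, -6), (-6, 12, 8), (8, 4, -10), (-10, 16, 2), (2, 16, -10), (-10, 4, 8)
cycles coincide ⇒ equivalent

yes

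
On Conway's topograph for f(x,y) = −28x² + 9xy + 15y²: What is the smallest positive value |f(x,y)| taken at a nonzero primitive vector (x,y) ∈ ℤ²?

descent: ρ → (15,21,-22)  [lands on river]
river: ρ → (-22,23,14)
river: ρ → (14,33,-12)
river: ρ → (-12,39,5)
river: ρ → (5,41,-4)
river: ρ → (-4,39,15)
closes: descent 1, river 6
min |a| on river = 4

4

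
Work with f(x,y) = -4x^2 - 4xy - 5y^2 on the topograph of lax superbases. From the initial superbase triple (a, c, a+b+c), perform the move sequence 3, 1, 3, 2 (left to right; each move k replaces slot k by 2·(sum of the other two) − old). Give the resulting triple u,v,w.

start (-4,-5,-13) = (f(1,0),f(0,1),f(1,1))
replace slot 3: 2·((-4)+(-5)) − (-13) = -5 → (-4,-5,-5)
replace slot 1: 2·((-5)+(-5)) − (-4) = -16 → (-16,-5,-5)
replace slot 3: 2·((-16)+(-5)) − (-5) = -37 → (-16,-5,-37)
replace slot 2: 2·((-16)+(-37)) − (-5) = -101 → (-16,-101,-37)

-16,-101,-37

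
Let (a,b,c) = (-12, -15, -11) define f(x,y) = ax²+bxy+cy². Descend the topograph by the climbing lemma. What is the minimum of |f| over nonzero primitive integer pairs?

translate: b→-9 (≡15 mod 24), so (12,15,11)→(12,-9,8)
flip: (12,-9,8)→(8,9,12)
translate: b→-7 (≡9 mod 16), so (8,9,12)→(8,-7,11)
reduced (well bottom): (8,-7,11) with a≤c, −a<b≤a
well minimum |f| = |-8| = 8 (negative-definite)

8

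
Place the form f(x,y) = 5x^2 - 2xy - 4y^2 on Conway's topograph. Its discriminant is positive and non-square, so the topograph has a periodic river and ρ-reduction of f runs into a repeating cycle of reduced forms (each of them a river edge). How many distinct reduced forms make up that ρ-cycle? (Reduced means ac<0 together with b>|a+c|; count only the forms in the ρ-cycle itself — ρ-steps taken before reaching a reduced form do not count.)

D = 84, ⌊√D⌋ = 9
descent: ρ → (-4,2,5)  [lands on river]
river: ρ → (5,8,-1)
river: ρ → (-1,8,5)
river: ρ → (5,2,-4)
river: ρ → (-4,6,3)
river: ρ → (3,6,-4)
ρ-cycle length = 6 (tail of 1 descent step not counted)

6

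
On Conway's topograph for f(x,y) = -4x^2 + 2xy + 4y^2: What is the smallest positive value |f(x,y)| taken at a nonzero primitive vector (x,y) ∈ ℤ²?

river: ρ → (4,6,-2)
river: ρ → (-2,6,4)
river: ρ → (4,2,-4)
river: ρ → (-4,6,2)
river: ρ → (2,6,-4)
river: ρ → (-4,2,4)
closes: descent 0, river 6
min |a| on river = 2

2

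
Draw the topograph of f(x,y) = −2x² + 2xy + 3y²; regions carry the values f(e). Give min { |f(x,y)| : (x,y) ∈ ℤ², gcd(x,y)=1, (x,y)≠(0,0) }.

river: ρ → (3,4,-1)
river: ρ → (-1,4,3)
river: ρ → (3,2,-2)
river: ρ → (-2,2,3)
closes: descent 0, river 4
min |a| on river = 1

1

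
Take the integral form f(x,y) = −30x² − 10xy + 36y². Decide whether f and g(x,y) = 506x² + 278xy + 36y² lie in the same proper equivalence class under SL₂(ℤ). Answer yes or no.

D₁ = 4420, D₂ = 4420
river cycle of f (length 22): (36, 10, -30), (-30, 50, 16), (16, 46, -36), (-36, 26, 26), (26, 26, -36), (-36, 46, 16), (16, 50, -30), (-30, 10, 36), (36, 62, -4), (-4, 66, 4), … (12 more)
river cycle of g (length 22): (36, 10, -30), (-30, 50, 16), (16, 46, -36), (-36, 26, 26), (26, 26, -36), (-36, 46, 16), (16, 50, -30), (-30, 10, 36), (36, 62, -4), (-4, 66, 4), … (12 more)
cycles coincide ⇒ equivalent

yes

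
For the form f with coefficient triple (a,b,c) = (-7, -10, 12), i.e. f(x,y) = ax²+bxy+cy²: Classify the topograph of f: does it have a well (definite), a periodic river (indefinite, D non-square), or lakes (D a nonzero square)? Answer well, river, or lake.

D = b²−4ac = (-10)² − 4·(-7)·12 = 436
D > 0 non-square ⇒ indefinite ⇒ periodic river

river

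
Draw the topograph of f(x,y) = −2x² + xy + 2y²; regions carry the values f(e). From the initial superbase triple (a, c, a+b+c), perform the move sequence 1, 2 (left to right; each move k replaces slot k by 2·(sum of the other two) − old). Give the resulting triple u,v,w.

start (-2,2,1) = (f(1,0),f(0,1),f(1,1))
replace slot 1: 2·(2+1) − (-2) = 8 → (8,2,1)
replace slot 2: 2·(8+1) − 2 = 16 → (8,16,1)

8,16,1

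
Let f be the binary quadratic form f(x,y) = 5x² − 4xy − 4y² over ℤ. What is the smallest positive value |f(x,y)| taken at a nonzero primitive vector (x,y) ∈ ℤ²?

descent: ρ → (-4,4,5)  [lands on river]
river: ρ → (5,6,-3)
river: ρ → (-3,6,5)
river: ρ → (5,4,-4)
closes: descent 1, river 4
min |a| on river = 3

3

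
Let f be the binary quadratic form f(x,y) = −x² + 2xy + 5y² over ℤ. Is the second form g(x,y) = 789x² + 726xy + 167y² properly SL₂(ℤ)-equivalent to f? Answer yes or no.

D₁ = 24, D₂ = 24
river cycle of f (length 2): (-1, 4, 2), (2, 4, -1)
river cycle of g (length 2): (-1, 4, 2), (2, 4, -1)
cycles coincide ⇒ equivalent

yes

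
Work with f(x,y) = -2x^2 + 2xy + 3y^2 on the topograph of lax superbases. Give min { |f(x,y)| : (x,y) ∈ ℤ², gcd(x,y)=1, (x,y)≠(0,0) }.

river: ρ → (3,4,-1)
river: ρ → (-1,4,3)
river: ρ → (3,2,-2)
river: ρ → (-2,2,3)
closes: descent 0, river 4
min |a| on river = 1

1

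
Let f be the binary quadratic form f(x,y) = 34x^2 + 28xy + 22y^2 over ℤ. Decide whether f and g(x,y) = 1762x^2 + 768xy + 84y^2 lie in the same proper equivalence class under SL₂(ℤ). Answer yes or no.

D₁ = -2208, D₂ = -2208
f: flip: (34,28,22)→(22,-28,34)
f: translate: b→16 (≡-28 mod 44), so (22,-28,34)→(22,16,28)
f: reduced (well bottom): (22,16,28) with a≤c, −a<b≤a
g: flip: (1762,768,84)→(84,-768,1762)
g: translate: b→72 (≡-768 mod 168), so (84,-768,1762)→(84,72,22)
g: flip: (84,72,22)→(22,-72,84)
g: translate: b→16 (≡-72 mod 44), so (22,-72,84)→(22,16,28)
g: reduced (well bottom): (22,16,28) with a≤c, −a<b≤a
reduced forms (22, 16, 28) vs (22, 16, 28) ⇒ equivalent

yes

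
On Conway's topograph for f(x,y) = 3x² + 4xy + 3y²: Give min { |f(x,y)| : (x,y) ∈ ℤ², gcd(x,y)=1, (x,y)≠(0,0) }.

translate: b→-2 (≡4 mod 6), so (3,4,3)→(3,-2,2)
flip: (3,-2,2)→(2,2,3)
reduced (well bottom): (2,2,3) with a≤c, −a<b≤a
well minimum = a = 2

2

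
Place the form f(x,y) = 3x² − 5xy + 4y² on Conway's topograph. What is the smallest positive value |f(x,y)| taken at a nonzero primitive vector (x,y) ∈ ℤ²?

translate: b→1 (≡-5 mod 6), so (3,-5,4)→(3,1,2)
flip: (3,1,2)→(2,-1,3)
reduced (well bottom): (2,-1,3) with a≤c, −a<b≤a
well minimum = a = 2

2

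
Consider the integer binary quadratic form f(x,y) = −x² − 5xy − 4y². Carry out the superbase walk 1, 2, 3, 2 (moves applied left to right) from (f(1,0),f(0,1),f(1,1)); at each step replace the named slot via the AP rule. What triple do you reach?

start (-1,-4,-10) = (f(1,0),f(0,1),f(1,1))
replace slot 1: 2·((-4)+(-10)) − (-1) = -27 → (-27,-4,-10)
replace slot 2: 2·((-27)+(-10)) − (-4) = -70 → (-27,-70,-10)
replace slot 3: 2·((-27)+(-70)) − (-10) = -184 → (-27,-70,-184)
replace slot 2: 2·((-27)+(-184)) − (-70) = -352 → (-27,-352,-184)

-27,-352,-184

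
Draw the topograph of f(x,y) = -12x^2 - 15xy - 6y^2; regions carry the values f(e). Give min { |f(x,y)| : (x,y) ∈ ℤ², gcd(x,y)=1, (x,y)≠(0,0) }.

translate: b→-9 (≡15 mod 24), so (12,15,6)→(12,-9,3)
flip: (12,-9,3)→(3,9,12)
translate: b→3 (≡9 mod 6), so (3,9,12)→(3,3,6)
reduced (well bottom): (3,3,6) with a≤c, −a<b≤a
well minimum |f| = |-3| = 3 (negative-definite)

3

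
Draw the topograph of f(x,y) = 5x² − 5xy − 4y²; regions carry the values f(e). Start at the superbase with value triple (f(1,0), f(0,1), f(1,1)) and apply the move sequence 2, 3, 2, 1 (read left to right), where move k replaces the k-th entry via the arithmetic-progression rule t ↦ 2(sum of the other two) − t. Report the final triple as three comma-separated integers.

start (5,-4,-4) = (f(1,0),f(0,1),f(1,1))
replace slot 2: 2·(5+(-4)) − (-4) = 6 → (5,6,-4)
replace slot 3: 2·(5+6) − (-4) = 26 → (5,6,26)
replace slot 2: 2·(5+26) − 6 = 56 → (5,56,26)
replace slot 1: 2·(56+26) − 5 = 159 → (159,56,26)

159,56,26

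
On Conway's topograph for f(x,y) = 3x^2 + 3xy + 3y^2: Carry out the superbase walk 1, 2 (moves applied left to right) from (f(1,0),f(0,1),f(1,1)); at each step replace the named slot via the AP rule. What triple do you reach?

start (3,3,9) = (f(1,0),f(0,1),f(1,1))
replace slot 1: 2·(3+9) − 3 = 21 → (21,3,9)
replace slot 2: 2·(21+9) − 3 = 57 → (21,57,9)

21,57,9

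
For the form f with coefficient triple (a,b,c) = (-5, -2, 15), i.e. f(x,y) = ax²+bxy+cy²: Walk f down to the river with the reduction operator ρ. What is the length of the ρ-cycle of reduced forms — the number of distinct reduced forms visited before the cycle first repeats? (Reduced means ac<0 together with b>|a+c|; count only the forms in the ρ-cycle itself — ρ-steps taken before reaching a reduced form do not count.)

D = 304, ⌊√D⌋ = 17
descent: ρ → (15,2,-5)
descent: ρ → (-5,8,12)  [lands on river]
river: ρ → (12,16,-1)
river: ρ → (-1,16,12)
river: ρ → (12,8,-5)
river: ρ → (-5,12,8)
river: ρ → (8,4,-9)
river: ρ → (-9,14,3)
river: ρ → (3,16,-4)
river: ρ → (-4,16,3)
river: ρ → (3,14,-9)
river: ρ → (-9,4,8)
river: ρ → (8,12,-5)
ρ-cycle length = 12 (tail of 2 descent steps not counted)

12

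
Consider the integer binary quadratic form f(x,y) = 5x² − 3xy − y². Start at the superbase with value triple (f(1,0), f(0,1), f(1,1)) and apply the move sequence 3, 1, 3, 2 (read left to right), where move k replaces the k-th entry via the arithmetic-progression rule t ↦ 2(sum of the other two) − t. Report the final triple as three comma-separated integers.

start (5,-1,1) = (f(1,0),f(0,1),f(1,1))
replace slot 3: 2·(5+(-1)) − 1 = 7 → (5,-1,7)
replace slot 1: 2·((-1)+7) − 5 = 7 → (7,-1,7)
replace slot 3: 2·(7+(-1)) − 7 = 5 → (7,-1,5)
replace slot 2: 2·(7+5) − (-1) = 25 → (7,25,5)

7,25,5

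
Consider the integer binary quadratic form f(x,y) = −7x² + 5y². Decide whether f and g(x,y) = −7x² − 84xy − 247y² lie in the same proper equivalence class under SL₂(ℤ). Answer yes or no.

D₁ = 140, D₂ = 140
river cycle of f (length 2): (5, 10, -2), (-2, 10, 5)
river cycle of g (length 2): (5, 10, -2), (-2, 10, 5)
cycles coincide ⇒ equivalent

yes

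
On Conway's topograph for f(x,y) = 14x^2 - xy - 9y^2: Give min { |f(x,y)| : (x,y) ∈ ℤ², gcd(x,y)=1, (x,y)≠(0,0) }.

descent: ρ → (-9,19,4)  [lands on river]
river: ρ → (4,21,-4)
river: ρ → (-4,19,9)
river: ρ → (9,17,-6)
river: ρ → (-6,19,6)
river: ρ → (6,17,-9)
closes: descent 1, river 6
min |a| on river = 4

4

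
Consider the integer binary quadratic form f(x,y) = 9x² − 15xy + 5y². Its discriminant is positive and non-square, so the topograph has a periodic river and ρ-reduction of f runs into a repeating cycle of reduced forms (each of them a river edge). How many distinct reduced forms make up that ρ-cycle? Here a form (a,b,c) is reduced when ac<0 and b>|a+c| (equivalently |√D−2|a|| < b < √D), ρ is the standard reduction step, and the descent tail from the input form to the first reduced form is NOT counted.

D = 45, ⌊√D⌋ = 6
descent: ρ → (5,5,-1)  [lands on river]
river: ρ → (-1,5,5)
ρ-cycle length = 2 (tail of 1 descent step not counted)

2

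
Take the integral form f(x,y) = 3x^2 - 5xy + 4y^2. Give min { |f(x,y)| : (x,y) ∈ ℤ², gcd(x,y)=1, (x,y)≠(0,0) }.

translate: b→1 (≡-5 mod 6), so (3,-5,4)→(3,1,2)
flip: (3,1,2)→(2,-1,3)
reduced (well bottom): (2,-1,3) with a≤c, −a<b≤a
well minimum = a = 2

2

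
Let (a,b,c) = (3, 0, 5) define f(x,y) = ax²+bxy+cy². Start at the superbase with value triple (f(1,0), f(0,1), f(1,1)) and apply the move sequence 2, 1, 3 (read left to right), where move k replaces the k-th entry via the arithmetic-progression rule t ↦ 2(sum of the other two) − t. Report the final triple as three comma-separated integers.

start (3,5,8) = (f(1,0),f(0,1),f(1,1))
replace slot 2: 2·(3+8) − 5 = 17 → (3,17,8)
replace slot 1: 2·(17+8) − 3 = 47 → (47,17,8)
replace slot 3: 2·(47+17) − 8 = 120 → (47,17,120)

47,17,120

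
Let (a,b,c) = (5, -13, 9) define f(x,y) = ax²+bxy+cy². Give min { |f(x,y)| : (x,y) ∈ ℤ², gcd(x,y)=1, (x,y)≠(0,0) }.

translate: b→-3 (≡-13 mod 10), so (5,-13,9)→(5,-3,1)
flip: (5,-3,1)→(1,3,5)
translate: b→1 (≡3 mod 2), so (1,3,5)→(1,1,3)
reduced (well bottom): (1,1,3) with a≤c, −a<b≤a
well minimum = a = 1

1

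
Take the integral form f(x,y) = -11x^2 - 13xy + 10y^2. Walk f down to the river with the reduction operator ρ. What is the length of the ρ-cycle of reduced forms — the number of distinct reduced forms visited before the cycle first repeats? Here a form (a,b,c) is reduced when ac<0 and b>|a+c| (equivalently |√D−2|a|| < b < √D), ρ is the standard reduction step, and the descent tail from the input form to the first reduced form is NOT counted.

D = 609, ⌊√D⌋ = 24
descent: ρ → (10,13,-11)  [lands on river]
river: ρ → (-11,9,12)
river: ρ → (12,15,-8)
river: ρ → (-8,17,10)
river: ρ → (10,23,-2)
river: ρ → (-2,21,21)
river: ρ → (21,21,-2)
river: ρ → (-2,23,10)
river: ρ → (10,17,-8)
river: ρ → (-8,15,12)
river: ρ → (12,9,-11)
river: ρ → (-11,13,10)
river: ρ → (10,7,-14)
river: ρ → (-14,21,3)
river: ρ → (3,21,-14)
river: ρ → (-14,7,10)
ρ-cycle length = 16 (tail of 1 descent step not counted)

16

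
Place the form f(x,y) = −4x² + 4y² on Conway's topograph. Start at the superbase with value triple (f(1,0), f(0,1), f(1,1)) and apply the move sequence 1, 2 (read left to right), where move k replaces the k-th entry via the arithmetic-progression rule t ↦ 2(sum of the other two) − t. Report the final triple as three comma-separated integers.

start (-4,4,0) = (f(1,0),f(0,1),f(1,1))
replace slot 1: 2·(4+0) − (-4) = 12 → (12,4,0)
replace slot 2: 2·(12+0) − 4 = 20 → (12,20,0)

12,20,0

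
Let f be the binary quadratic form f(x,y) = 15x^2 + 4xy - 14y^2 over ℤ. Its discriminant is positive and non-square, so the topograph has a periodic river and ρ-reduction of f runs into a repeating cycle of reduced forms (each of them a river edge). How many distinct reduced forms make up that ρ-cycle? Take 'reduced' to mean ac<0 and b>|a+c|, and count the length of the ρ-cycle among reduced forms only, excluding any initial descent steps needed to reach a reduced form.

D = 856, ⌊√D⌋ = 29
river: ρ → (-14,24,5)
river: ρ → (5,26,-9)
river: ρ → (-9,28,2)
river: ρ → (2,28,-9)
river: ρ → (-9,26,5)
river: ρ → (5,24,-14)
river: ρ → (-14,4,15)
river: ρ → (15,26,-3)
river: ρ → (-3,28,6)
river: ρ → (6,20,-19)
river: ρ → (-19,18,7)
river: ρ → (7,24,-10)
river: ρ → (-10,16,15)
river: ρ → (15,14,-11)
river: ρ → (-11,8,18)
river: ρ → (18,28,-1)
river: ρ → (-1,28,18)
river: ρ → (18,8,-11)
river: ρ → (-11,14,15)
river: ρ → (15,16,-10)
river: ρ → (-10,24,7)
river: ρ → (7,18,-19)
river: ρ → (-19,20,6)
river: ρ → (6,28,-3)
river: ρ → (-3,26,15)
river: ρ → (15,4,-14)
ρ-cycle length = 26 (tail of 0 descent steps not counted)

26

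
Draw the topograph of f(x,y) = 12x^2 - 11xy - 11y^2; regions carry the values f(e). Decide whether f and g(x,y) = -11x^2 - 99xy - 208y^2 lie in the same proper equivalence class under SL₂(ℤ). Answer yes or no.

D₁ = 649, D₂ = 649
river cycle of f (length 34): (-11, 11, 12), (12, 13, -10), (-10, 7, 15), (15, 23, -2), (-2, 25, 3), (3, 23, -10), (-10, 17, 9), (9, 19, -8), (-8, 13, 15), (15, 17, -6), … (24 more)
river cycle of g (length 34): (-11, 11, 12), (12, 13, -10), (-10, 7, 15), (15, 23, -2), (-2, 25, 3), (3, 23, -10), (-10, 17, 9), (9, 19, -8), (-8, 13, 15), (15, 17, -6), … (24 more)
cycles coincide ⇒ equivalent

yes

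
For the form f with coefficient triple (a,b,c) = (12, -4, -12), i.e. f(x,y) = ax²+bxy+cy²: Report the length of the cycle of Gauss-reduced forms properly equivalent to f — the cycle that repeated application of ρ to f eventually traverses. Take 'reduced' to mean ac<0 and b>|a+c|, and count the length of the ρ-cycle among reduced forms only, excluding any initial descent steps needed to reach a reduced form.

D = 592, ⌊√D⌋ = 24
descent: ρ → (-12,4,12)  [lands on river]
river: ρ → (12,20,-4)
river: ρ → (-4,20,12)
river: ρ → (12,4,-12)
river: ρ → (-12,20,4)
river: ρ → (4,20,-12)
ρ-cycle length = 6 (tail of 1 descent step not counted)

6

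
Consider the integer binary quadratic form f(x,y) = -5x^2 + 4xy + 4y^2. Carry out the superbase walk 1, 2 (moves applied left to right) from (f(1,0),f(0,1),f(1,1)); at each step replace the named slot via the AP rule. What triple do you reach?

start (-5,4,3) = (f(1,0),f(0,1),f(1,1))
replace slot 1: 2·(4+3) − (-5) = 19 → (19,4,3)
replace slot 2: 2·(19+3) − 4 = 40 → (19,40,3)

19,40,3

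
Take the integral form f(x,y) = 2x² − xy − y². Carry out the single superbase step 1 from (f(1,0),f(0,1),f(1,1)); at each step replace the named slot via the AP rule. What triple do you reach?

start (2,-1,0) = (f(1,0),f(0,1),f(1,1))
replace slot 1: 2·((-1)+0) − 2 = -4 → (-4,-1,0)

-4,-1,0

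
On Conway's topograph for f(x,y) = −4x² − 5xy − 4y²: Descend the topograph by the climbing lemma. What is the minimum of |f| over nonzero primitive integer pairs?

translate: b→-3 (≡5 mod 8), so (4,5,4)→(4,-3,3)
flip: (4,-3,3)→(3,3,4)
reduced (well bottom): (3,3,4) with a≤c, −a<b≤a
well minimum |f| = |-3| = 3 (negative-definite)

3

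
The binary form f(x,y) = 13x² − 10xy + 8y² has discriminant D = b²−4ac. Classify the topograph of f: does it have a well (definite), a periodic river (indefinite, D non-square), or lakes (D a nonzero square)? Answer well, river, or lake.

D = b²−4ac = (-10)² − 4·13·8 = -316
D < 0 ⇒ definite ⇒ every region one sign ⇒ single well

well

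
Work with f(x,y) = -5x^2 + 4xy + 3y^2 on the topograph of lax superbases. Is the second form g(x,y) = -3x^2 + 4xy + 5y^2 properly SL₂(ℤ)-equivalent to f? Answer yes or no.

D₁ = 76, D₂ = 76
river cycle of f (length 6): (3, 8, -1), (-1, 8, 3), (3, 4, -5), (-5, 6, 2), (2, 6, -5), (-5, 4, 3)
river cycle of g (length 6): (5, 6, -2), (-2, 6, 5), (5, 4, -3), (-3, 8, 1), (1, 8, -3), (-3, 4, 5)
cycles differ ⇒ inequivalent

no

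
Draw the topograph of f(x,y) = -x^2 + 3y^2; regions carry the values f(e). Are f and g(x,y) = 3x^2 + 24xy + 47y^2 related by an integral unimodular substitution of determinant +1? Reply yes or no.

D₁ = 12, D₂ = 12
river cycle of f (length 2): (-1, 2, 2), (2, 2, -1)
river cycle of g (length 2): (-1, 2, 2), (2, 2, -1)
cycles coincide ⇒ equivalent

yes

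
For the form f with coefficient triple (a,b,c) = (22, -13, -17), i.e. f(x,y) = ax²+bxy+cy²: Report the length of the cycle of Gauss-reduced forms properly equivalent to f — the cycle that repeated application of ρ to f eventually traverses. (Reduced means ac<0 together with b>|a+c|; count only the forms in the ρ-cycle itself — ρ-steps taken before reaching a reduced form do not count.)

D = 1665, ⌊√D⌋ = 40
descent: ρ → (-17,13,22)  [lands on river]
river: ρ → (22,31,-8)
river: ρ → (-8,33,18)
river: ρ → (18,39,-2)
river: ρ → (-2,37,37)
river: ρ → (37,37,-2)
river: ρ → (-2,39,18)
river: ρ → (18,33,-8)
river: ρ → (-8,31,22)
river: ρ → (22,13,-17)
river: ρ → (-17,21,18)
river: ρ → (18,15,-20)
river: ρ → (-20,25,13)
river: ρ → (13,27,-18)
river: ρ → (-18,9,22)
river: ρ → (22,35,-5)
river: ρ → (-5,35,22)
river: ρ → (22,9,-18)
river: ρ → (-18,27,13)
river: ρ → (13,25,-20)
river: ρ → (-20,15,18)
river: ρ → (18,21,-17)
ρ-cycle length = 22 (tail of 1 descent step not counted)

22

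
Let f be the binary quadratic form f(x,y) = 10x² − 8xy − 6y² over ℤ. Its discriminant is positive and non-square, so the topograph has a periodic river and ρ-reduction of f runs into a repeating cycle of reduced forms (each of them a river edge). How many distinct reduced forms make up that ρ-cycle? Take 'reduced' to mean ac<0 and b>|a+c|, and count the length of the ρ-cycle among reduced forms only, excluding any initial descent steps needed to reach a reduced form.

D = 304, ⌊√D⌋ = 17
descent: ρ → (-6,8,10)  [lands on river]
river: ρ → (10,12,-4)
river: ρ → (-4,12,10)
river: ρ → (10,8,-6)
river: ρ → (-6,16,2)
river: ρ → (2,16,-6)
ρ-cycle length = 6 (tail of 1 descent step not counted)

6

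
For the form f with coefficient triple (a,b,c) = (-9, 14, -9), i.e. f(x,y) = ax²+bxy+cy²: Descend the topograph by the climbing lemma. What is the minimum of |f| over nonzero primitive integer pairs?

translate: b→4 (≡-14 mod 18), so (9,-14,9)→(9,4,4)
flip: (9,4,4)→(4,-4,9)
translate: b→4 (≡-4 mod 8), so (4,-4,9)→(4,4,9)
reduced (well bottom): (4,4,9) with a≤c, −a<b≤a
well minimum |f| = |-4| = 4 (negative-definite)

4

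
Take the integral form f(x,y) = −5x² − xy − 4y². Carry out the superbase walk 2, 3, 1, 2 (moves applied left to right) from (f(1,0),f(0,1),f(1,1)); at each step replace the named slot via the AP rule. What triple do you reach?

start (-5,-4,-10) = (f(1,0),f(0,1),f(1,1))
replace slot 2: 2·((-5)+(-10)) − (-4) = -26 → (-5,-26,-10)
replace slot 3: 2·((-5)+(-26)) − (-10) = -52 → (-5,-26,-52)
replace slot 1: 2·((-26)+(-52)) − (-5) = -151 → (-151,-26,-52)
replace slot 2: 2·((-151)+(-52)) − (-26) = -380 → (-151,-380,-52)

-151,-380,-52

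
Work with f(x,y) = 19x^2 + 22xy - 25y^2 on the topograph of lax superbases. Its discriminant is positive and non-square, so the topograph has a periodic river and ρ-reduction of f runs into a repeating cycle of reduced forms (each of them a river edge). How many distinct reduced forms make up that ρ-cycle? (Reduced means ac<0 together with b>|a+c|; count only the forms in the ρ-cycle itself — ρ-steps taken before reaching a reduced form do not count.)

D = 2384, ⌊√D⌋ = 48
river: ρ → (-25,28,16)
river: ρ → (16,36,-17)
river: ρ → (-17,32,20)
river: ρ → (20,48,-1)
river: ρ → (-1,48,20)
river: ρ → (20,32,-17)
river: ρ → (-17,36,16)
river: ρ → (16,28,-25)
river: ρ → (-25,22,19)
river: ρ → (19,16,-28)
river: ρ → (-28,40,7)
river: ρ → (7,44,-16)
river: ρ → (-16,20,31)
river: ρ → (31,42,-5)
river: ρ → (-5,48,4)
river: ρ → (4,48,-5)
river: ρ → (-5,42,31)
river: ρ → (31,20,-16)
river: ρ → (-16,44,7)
river: ρ → (7,40,-28)
river: ρ → (-28,16,19)
river: ρ → (19,22,-25)
ρ-cycle length = 22 (tail of 0 descent steps not counted)

22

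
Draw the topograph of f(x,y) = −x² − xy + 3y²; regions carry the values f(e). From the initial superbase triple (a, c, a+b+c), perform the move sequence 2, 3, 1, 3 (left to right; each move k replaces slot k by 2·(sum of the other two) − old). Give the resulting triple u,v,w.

start (-1,3,1) = (f(1,0),f(0,1),f(1,1))
replace slot 2: 2·((-1)+1) − 3 = -3 → (-1,-3,1)
replace slot 3: 2·((-1)+(-3)) − 1 = -9 → (-1,-3,-9)
replace slot 1: 2·((-3)+(-9)) − (-1) = -23 → (-23,-3,-9)
replace slot 3: 2·((-23)+(-3)) − (-9) = -43 → (-23,-3,-43)

-23,-3,-43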